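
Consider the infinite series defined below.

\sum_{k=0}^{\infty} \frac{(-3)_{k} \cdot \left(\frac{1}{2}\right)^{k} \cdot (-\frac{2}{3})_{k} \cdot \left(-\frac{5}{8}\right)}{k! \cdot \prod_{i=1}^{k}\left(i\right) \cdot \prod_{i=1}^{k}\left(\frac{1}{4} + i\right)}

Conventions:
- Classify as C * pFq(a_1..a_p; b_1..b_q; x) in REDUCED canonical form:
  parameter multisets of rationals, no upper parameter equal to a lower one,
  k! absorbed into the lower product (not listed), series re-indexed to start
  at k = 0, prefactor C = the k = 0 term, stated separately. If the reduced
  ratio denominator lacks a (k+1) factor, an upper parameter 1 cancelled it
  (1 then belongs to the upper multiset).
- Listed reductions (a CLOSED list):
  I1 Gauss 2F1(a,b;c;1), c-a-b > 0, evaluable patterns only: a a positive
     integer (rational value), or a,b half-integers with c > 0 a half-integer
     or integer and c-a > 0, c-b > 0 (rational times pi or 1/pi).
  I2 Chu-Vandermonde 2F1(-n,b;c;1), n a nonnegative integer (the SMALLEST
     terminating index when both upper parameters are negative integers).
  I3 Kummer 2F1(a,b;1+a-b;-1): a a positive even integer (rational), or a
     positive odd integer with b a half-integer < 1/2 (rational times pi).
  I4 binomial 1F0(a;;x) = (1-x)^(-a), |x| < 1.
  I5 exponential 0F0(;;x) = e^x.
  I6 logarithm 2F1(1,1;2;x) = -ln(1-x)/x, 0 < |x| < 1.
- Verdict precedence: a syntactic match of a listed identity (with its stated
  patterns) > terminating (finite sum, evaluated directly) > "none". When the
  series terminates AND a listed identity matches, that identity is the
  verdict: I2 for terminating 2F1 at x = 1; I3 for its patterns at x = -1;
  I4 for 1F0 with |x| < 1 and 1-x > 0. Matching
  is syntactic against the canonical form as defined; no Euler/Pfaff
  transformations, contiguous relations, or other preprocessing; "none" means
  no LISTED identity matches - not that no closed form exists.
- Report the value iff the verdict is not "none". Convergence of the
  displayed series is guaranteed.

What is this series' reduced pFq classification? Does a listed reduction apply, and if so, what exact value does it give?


Classification (C = -\frac{5}{8}): 2F2 with upper {-3, -\frac{2}{3}}, lower {1, \frac{5}{4}}, argument x = \frac{1}{2}. Verdict: terminating - upper -3 stops the sum at k = 3; the 4 terms are added exactly. Sum: -\frac{83921}{75816}.

Key observation: t_0 being -\frac{5}{8}, the denominator's factorial ratio (prefactor -5/8) is a lower Pochhammer.
Consecutive-term ratio: r(k) = \frac{1}{2} * (k-3) (k-\frac{2}{3}) / [(k+1) (k+\frac{5}{4}) (k+1)] - rational in k, leading ratio \frac{1}{2}; with t_0 = -\frac{5}{8}, classification follows.


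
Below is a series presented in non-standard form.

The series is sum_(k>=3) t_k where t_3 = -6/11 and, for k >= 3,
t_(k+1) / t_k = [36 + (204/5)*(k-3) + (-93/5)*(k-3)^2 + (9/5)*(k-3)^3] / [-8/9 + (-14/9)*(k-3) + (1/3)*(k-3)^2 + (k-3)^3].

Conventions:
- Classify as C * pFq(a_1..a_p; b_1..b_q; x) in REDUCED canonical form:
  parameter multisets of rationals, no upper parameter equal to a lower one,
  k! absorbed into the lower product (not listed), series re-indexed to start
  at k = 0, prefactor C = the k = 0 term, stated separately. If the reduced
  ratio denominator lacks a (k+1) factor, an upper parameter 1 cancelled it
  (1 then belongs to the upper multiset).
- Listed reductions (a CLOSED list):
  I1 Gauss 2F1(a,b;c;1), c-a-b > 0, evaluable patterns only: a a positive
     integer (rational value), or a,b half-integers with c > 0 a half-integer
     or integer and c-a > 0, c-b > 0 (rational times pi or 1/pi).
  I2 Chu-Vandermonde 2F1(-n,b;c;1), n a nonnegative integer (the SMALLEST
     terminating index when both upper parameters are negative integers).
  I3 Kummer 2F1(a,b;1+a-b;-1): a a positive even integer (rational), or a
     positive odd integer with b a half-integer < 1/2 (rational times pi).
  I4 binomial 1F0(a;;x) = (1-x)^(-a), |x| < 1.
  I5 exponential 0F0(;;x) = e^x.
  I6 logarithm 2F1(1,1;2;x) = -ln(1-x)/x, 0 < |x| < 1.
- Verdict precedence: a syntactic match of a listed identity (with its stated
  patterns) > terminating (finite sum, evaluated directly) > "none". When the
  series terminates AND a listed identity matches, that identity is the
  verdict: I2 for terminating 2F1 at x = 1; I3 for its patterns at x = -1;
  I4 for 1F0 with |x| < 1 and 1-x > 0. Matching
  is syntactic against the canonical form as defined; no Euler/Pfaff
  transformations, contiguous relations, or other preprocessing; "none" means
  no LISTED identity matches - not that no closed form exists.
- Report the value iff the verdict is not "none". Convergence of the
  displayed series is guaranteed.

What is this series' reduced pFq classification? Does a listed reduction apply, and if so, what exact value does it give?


Canonical form: C = -6/11 times 2F1 with upper {-6, -5}, lower {-4/3}, x = 9/5. Verdict: terminating - upper parameter -5 makes this a finite sum (last index 5), evaluated exactly. Sum: -2788577439/68750.

Structural cue: with t_0 = -6/11, cancel k + 2/3 from the displayed ratio first; then prefactor -6/11.
Term ratio: r(k) = (9/5) * (k-6) (k-5) / [(k-4/3) (k+1)] ; factor over Q: parameters, x = (9/5), and C = -6/11.


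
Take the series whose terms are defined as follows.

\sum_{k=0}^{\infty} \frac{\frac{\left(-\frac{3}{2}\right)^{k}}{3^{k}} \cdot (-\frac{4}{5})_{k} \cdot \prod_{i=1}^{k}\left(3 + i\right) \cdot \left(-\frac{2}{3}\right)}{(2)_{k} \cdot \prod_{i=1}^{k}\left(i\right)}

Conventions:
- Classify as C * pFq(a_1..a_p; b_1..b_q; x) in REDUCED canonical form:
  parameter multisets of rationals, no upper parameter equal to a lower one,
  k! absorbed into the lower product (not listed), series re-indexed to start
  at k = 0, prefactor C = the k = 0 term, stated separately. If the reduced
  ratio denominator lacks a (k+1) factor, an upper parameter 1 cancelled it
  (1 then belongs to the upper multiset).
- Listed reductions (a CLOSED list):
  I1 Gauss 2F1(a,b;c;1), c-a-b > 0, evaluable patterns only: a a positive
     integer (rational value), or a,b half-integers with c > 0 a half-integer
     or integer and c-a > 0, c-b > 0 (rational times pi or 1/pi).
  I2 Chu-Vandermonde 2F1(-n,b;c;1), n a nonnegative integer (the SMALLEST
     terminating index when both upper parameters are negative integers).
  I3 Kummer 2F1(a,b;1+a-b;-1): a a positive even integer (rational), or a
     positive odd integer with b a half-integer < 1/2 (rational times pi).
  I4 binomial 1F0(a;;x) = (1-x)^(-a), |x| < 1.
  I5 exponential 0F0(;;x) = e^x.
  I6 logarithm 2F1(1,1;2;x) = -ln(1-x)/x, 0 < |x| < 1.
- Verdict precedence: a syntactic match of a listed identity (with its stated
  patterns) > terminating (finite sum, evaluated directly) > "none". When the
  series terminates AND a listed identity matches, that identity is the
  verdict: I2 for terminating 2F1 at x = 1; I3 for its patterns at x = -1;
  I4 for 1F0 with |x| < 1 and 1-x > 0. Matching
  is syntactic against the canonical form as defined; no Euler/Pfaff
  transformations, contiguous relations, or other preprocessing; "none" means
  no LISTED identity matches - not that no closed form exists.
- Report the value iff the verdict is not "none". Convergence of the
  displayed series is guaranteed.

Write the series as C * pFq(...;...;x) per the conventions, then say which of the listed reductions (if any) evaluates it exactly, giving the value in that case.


At argument -\frac{1}{2}: a 2F1 with upper {-\frac{4}{5}, 4}, lower {2}, scaled by C = -\frac{2}{3}. Verdict: no listed reduction: x = -\frac{1}{2} and upper {-\frac{4}{5}, 4} fail every I1-I6 pattern.

Structural cue: from the first term -\frac{2}{3}: the running product (prefactor -2/3) telescopes to a rising factorial.
Step ratio: r(k) = -\frac{1}{2} * (k-\frac{4}{5}) (k+4) / [(k+2) (k+1)] - poly over poly, x = -\frac{1}{2} from leading terms; C = -\frac{2}{3} at k = 0.


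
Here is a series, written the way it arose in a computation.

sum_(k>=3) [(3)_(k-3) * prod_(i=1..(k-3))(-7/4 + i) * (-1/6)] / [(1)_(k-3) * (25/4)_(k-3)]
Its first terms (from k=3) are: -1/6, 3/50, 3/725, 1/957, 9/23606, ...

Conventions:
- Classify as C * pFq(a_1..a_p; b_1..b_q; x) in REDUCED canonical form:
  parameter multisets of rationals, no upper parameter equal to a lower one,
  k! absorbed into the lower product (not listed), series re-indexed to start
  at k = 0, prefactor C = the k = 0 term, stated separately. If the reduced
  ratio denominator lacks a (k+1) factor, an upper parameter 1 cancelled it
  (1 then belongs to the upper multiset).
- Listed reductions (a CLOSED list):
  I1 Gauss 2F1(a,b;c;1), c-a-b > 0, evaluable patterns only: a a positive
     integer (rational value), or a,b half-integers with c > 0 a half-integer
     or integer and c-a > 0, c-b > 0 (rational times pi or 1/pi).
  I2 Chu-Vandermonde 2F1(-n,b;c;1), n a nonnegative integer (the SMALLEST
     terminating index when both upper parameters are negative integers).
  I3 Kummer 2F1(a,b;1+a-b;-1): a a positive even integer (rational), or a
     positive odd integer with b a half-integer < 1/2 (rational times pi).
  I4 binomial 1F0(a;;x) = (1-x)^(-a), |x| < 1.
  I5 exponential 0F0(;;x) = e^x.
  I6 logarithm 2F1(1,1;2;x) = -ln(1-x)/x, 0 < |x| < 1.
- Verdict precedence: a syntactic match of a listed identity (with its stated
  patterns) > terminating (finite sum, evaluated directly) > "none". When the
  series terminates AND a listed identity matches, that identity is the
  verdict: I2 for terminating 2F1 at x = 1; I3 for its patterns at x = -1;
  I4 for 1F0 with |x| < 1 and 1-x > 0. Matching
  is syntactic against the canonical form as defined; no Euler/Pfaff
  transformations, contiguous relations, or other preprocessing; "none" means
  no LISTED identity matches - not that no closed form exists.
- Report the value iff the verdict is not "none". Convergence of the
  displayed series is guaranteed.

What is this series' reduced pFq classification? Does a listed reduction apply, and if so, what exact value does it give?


Key observation: with t_0 = -1/6, the running product (C = -1/6) telescopes to a rising factorial.
Step ratio: r(k) = 1 * (k-3/4) (k+3) / [(k+25/4) (k+1)] ; factor over Q: parameters, x = 1, and C = -1/6.

x = 1 here; the reduced form reads 2F1, upper {-3/4, 3}, lower {25/4}, C = -1/6. Verdict: Gauss's theorem (I1) applies (x = 1: the Gamma ratio telescopes since c-a-b = 4 > 0 and a = 3 in Z>0). Value: -1547/15360.


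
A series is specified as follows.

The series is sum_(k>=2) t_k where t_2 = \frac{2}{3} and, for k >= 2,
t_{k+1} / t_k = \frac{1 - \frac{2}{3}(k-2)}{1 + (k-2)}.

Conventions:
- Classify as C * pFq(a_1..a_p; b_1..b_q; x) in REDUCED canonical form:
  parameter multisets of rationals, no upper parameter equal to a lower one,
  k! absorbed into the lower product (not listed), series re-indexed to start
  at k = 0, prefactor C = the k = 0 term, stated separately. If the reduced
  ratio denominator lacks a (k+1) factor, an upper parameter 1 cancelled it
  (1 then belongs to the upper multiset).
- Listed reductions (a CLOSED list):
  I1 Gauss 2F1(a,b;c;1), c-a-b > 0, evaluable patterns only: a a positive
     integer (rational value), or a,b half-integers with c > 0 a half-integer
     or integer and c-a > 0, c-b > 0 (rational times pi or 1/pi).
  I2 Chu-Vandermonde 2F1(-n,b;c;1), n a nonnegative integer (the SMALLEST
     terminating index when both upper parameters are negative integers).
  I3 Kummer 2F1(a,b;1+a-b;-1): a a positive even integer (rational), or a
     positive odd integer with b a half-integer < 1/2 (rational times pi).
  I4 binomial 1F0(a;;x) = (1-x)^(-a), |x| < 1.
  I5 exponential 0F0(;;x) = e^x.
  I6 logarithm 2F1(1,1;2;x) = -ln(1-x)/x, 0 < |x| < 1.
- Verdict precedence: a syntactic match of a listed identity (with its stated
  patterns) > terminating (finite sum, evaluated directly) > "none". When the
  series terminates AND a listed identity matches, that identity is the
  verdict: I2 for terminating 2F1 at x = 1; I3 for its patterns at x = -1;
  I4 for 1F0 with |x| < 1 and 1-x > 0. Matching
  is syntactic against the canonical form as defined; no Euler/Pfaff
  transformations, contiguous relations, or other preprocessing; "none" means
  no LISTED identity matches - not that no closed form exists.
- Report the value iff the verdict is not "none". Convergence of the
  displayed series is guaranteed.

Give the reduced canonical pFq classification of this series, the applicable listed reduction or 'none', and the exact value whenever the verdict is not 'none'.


With C = \frac{2}{3}: the canonical form is 1F0(-\frac{3}{2}; -; -\frac{2}{3}). Verdict: binomial (I4) fires (the 1F0 binomial series: exponent 3/2, x = -\frac{2}{3}). Hence: \frac{2}{3} \cdot \left(\frac{5}{3}\right)^{\frac{3}{2}}.

Key step: with t_0 = \frac{2}{3}, roots of the ratio polynomials (prefactor 2/3) are the negated parameters.
Ratio: r(k) = -\frac{2}{3} * (k-\frac{3}{2}) / [(k+1)] ; factor over Q: parameters, x = -\frac{2}{3}, and C = \frac{2}{3}.


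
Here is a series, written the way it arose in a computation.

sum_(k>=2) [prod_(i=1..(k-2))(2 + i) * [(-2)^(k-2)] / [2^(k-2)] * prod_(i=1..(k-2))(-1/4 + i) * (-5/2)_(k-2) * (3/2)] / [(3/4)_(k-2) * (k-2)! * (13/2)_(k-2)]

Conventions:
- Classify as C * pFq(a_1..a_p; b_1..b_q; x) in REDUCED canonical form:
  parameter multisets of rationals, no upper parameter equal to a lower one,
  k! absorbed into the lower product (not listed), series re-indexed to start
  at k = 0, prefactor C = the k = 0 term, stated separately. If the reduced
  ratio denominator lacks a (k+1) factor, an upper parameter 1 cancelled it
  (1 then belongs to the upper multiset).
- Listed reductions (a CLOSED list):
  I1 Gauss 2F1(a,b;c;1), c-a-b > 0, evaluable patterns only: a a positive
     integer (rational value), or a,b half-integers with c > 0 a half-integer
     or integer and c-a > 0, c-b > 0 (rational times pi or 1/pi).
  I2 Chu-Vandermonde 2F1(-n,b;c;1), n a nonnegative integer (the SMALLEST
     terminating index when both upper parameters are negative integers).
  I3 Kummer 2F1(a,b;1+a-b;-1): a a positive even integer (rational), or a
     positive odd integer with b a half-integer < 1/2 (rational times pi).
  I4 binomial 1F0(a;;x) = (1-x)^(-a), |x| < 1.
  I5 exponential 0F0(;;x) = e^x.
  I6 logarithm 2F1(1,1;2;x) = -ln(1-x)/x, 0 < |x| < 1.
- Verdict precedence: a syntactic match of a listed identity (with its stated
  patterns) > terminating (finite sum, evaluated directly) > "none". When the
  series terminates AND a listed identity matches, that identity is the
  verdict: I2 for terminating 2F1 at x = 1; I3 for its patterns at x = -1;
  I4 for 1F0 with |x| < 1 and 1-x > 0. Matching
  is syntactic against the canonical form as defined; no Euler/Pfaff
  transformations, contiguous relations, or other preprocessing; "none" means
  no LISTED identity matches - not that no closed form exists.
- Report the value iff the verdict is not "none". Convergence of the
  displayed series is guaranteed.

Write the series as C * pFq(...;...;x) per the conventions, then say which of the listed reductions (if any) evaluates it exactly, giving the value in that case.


At argument -1: a 2F1 with upper {-5/2, 3}, lower {13/2}, scaled by C = 3/2. Verdict (x = -1): Kummer's theorem (I3) applies (x = -1; c = 13/2 equals 1+a-b for upper {-5/2, 3}: listed pattern). Sum: (10395/8192) * pi.

Structural cue: with t_0 = 3/2, the parameter 3/4 appears in both the upper and lower lists and cancels.
Step ratio: r(k) = (-1) * (k-5/2) (k+3) / [(k+13/2) (k+1)] - poly over poly, x = (-1) from leading terms; C = 3/2 at k = 0.


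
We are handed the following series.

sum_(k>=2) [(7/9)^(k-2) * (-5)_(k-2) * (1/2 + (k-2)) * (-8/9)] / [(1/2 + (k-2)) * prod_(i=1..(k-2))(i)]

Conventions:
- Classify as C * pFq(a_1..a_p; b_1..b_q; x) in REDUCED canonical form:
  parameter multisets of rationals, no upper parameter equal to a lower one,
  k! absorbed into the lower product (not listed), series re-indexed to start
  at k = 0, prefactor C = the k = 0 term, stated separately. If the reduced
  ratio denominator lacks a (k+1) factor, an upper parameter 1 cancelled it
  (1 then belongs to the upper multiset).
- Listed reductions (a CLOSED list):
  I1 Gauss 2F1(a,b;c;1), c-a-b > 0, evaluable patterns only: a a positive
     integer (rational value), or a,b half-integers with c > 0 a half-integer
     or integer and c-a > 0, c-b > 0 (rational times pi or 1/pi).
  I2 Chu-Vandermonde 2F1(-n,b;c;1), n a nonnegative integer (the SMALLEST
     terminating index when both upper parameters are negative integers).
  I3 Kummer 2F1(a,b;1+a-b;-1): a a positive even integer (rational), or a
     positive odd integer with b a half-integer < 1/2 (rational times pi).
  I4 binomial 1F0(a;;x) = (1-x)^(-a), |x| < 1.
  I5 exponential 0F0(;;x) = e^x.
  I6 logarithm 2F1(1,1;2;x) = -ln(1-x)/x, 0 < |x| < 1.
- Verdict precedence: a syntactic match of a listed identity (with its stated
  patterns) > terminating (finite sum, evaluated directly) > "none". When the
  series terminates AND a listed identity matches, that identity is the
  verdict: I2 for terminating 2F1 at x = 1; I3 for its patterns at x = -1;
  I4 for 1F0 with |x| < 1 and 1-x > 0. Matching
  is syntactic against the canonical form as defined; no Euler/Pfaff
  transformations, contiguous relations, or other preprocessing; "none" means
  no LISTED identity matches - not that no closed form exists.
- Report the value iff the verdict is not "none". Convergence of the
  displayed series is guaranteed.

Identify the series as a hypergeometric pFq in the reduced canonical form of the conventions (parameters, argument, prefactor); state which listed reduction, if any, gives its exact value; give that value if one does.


Reduced: x = 7/9, 1F0, upper = {-5}, lower = {-}, C = -8/9. Verdict at x = 7/9: the I4 binomial reduction matches (the 1F0 binomial series: exponent 5, x = 7/9). Sum: -256/531441.

The tell: with t_0 = -8/9, the product of the first k integers (C = -8/9, x = 7/9) is k!.
Ratio: r(k) = (7/9) * (k-5) / [(k+1)] - rational in k, leading ratio (7/9); with t_0 = -8/9, classification follows.


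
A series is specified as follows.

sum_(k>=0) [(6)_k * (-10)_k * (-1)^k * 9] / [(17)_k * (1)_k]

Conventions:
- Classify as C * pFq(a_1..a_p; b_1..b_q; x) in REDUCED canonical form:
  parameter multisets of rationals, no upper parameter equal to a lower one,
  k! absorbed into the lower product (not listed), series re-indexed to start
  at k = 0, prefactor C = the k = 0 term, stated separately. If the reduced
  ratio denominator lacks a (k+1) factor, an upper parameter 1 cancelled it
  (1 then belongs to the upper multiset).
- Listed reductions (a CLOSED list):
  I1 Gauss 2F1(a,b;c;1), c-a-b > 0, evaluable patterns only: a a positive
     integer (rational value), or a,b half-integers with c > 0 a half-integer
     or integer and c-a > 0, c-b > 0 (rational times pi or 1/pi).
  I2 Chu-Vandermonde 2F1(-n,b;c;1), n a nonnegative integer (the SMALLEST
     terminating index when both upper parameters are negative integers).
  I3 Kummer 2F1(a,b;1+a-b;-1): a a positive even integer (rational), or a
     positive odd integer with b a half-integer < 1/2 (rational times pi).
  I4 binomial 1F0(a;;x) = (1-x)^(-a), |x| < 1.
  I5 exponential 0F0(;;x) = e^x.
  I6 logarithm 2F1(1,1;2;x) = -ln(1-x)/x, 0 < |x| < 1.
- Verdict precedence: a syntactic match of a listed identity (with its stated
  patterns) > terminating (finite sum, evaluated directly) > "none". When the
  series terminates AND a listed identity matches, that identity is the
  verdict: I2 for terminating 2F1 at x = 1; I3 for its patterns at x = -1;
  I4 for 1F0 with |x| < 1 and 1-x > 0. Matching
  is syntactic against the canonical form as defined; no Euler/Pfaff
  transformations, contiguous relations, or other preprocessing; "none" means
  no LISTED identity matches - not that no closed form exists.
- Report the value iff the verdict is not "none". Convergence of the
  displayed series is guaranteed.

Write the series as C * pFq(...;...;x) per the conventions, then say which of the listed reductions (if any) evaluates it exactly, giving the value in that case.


Structural cue: x = (-1) and (1)_k (prefactor 9) is k! itself.
Adjacent-term ratio: r(k) = (-1) * (k-10) (k+6) / [(k+17) (k+1)] - rational in k, leading ratio (-1); with t_0 = 9, classification follows.

Canonical form: C = 9 times 2F1 with upper {-10, 6}, lower {17}, x = -1. Verdict at x = -1: Kummer (I3) matches (x = -1; c = 17 equals 1+a-b for upper {-10, 6}: listed pattern). Value: 252.


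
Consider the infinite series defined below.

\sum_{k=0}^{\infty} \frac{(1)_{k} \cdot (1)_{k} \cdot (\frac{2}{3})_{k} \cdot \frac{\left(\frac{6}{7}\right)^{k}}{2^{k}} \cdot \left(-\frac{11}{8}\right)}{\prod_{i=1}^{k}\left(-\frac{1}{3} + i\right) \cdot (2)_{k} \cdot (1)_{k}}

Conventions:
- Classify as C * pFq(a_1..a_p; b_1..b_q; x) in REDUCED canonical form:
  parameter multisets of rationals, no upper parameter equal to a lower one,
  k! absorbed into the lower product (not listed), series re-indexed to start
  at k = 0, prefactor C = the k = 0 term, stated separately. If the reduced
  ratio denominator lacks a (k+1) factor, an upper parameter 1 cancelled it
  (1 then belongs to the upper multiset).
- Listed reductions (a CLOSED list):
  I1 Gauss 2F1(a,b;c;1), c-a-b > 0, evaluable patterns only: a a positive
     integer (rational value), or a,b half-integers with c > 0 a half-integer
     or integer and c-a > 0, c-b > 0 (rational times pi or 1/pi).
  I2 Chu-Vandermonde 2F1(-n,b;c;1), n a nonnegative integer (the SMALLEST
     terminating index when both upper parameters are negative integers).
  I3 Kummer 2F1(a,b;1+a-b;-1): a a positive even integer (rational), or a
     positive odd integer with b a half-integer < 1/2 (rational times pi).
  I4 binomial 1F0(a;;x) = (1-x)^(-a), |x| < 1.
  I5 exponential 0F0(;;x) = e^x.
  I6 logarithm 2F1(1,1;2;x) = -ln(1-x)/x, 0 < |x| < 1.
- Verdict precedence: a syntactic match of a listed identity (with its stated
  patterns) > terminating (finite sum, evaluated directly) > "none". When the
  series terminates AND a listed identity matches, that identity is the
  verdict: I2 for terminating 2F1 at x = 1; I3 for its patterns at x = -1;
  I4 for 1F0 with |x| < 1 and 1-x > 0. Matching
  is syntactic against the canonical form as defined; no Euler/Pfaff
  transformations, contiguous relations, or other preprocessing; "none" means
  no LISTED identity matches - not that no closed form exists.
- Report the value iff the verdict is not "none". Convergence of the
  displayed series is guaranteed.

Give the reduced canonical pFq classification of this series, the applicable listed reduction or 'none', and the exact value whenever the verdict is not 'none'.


At argument \frac{3}{7}: a 2F1 with upper {1, 1}, lower {2}, scaled by C = -\frac{11}{8}. Verdict: the logarithmic series (I6) applies (the logarithm: parameters (1,1;2), x = \frac{3}{7}). Value: \frac{77}{24} \cdot \ln\left(\frac{4}{7}\right).

Key step: t_0 = -\frac{11}{8} here, and the two k-th powers (prefactor -11/8) combine into one argument.
Term ratio: r(k) = \frac{3}{7} * (k+1) (k+1) / [(k+2) (k+1)] - rational; roots negated = parameters, x = \frac{3}{7}, C = -\frac{11}{8}.


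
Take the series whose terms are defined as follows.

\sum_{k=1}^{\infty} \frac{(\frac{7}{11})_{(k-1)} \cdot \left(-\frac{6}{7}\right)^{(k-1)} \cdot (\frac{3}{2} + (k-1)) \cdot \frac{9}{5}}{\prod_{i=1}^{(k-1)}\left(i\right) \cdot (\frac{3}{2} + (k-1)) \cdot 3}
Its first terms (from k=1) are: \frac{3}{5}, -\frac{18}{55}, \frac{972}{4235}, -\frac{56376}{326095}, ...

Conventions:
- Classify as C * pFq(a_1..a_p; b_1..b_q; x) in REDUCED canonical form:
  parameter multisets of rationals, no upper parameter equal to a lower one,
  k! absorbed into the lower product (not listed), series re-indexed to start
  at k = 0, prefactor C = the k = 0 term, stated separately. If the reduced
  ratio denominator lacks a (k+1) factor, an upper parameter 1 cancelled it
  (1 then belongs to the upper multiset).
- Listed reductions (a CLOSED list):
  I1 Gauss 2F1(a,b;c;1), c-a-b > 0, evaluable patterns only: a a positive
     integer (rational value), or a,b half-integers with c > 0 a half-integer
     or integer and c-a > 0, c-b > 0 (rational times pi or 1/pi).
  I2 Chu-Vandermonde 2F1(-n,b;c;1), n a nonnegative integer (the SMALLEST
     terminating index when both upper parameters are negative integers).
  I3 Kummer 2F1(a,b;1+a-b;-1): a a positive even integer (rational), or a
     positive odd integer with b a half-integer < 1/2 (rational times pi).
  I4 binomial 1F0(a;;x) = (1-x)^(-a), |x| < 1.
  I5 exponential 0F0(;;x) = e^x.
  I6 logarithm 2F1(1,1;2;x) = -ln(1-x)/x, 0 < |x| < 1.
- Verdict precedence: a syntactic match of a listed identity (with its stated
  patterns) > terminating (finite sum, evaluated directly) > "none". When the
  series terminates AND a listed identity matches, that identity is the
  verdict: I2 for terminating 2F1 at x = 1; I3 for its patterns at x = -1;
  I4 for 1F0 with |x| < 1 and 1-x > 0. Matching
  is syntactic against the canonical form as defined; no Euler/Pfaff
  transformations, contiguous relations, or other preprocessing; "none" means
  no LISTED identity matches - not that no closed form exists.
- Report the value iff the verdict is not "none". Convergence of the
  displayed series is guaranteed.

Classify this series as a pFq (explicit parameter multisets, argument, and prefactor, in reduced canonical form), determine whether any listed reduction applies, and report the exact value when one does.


With C = \frac{3}{5}: the canonical form is 1F0(\frac{7}{11}; -; -\frac{6}{7}). Verdict at x = -\frac{6}{7}: binomial (I4) matches (the 1F0 binomial series: exponent -7/11, x = -\frac{6}{7}). Exact value: \frac{3}{5} \cdot \left(\frac{13}{7}\right)^{-\frac{7}{11}}.

The tell: with t_0 = \frac{3}{5}, striking the common factor k + 3/2 reduces the term (C = 3/5).
Ratio: r(k) = -\frac{6}{7} * (k+\frac{7}{11}) / [(k+1)] - rational in k. x = -\frac{6}{7}; t_0 = \frac{3}{5}; negate the roots.


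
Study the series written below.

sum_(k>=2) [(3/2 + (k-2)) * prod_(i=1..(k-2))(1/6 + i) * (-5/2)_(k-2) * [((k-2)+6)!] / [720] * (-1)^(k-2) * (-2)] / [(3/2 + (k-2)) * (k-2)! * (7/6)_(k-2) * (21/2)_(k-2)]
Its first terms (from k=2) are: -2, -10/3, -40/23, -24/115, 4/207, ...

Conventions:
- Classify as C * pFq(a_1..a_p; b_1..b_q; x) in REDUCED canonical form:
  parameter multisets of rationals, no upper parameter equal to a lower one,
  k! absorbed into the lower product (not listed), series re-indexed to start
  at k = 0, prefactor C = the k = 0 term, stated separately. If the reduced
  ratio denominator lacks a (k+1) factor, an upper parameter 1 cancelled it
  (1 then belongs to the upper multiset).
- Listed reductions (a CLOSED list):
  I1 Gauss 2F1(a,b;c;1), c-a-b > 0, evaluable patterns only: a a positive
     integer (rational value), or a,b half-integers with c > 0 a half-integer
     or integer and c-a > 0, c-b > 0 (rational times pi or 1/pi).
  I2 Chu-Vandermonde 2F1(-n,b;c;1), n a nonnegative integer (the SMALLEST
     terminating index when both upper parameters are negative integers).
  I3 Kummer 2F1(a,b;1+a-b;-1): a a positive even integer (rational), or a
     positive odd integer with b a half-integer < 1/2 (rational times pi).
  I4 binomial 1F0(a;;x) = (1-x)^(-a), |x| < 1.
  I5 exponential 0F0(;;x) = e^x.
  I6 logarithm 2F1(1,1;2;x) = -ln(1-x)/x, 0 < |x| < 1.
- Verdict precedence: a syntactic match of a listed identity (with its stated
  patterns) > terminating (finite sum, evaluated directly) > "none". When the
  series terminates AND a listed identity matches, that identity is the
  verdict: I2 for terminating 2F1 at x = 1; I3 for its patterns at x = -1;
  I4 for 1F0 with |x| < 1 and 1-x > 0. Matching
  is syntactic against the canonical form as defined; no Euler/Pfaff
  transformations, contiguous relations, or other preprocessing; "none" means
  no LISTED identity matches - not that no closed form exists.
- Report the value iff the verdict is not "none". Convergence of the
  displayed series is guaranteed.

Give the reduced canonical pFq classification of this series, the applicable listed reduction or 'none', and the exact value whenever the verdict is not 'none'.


Canonical form: C = -2 times 2F1 with upper {-5/2, 7}, lower {21/2}, x = -1. Verdict: Kummer (I3) fires (x = -1; c = 21/2 equals 1+a-b for upper {-5/2, 7}: listed pattern). Hence: (-4849845/2097152) * pi.

Structural cue: from the first term -2: the running product (C = -2, x = -1) telescopes to a rising factorial.
Term ratio: r(k) = (-1) * (k-5/2) (k+7) / [(k+21/2) (k+1)] - rational in k. x = (-1); t_0 = -2; negate the roots.


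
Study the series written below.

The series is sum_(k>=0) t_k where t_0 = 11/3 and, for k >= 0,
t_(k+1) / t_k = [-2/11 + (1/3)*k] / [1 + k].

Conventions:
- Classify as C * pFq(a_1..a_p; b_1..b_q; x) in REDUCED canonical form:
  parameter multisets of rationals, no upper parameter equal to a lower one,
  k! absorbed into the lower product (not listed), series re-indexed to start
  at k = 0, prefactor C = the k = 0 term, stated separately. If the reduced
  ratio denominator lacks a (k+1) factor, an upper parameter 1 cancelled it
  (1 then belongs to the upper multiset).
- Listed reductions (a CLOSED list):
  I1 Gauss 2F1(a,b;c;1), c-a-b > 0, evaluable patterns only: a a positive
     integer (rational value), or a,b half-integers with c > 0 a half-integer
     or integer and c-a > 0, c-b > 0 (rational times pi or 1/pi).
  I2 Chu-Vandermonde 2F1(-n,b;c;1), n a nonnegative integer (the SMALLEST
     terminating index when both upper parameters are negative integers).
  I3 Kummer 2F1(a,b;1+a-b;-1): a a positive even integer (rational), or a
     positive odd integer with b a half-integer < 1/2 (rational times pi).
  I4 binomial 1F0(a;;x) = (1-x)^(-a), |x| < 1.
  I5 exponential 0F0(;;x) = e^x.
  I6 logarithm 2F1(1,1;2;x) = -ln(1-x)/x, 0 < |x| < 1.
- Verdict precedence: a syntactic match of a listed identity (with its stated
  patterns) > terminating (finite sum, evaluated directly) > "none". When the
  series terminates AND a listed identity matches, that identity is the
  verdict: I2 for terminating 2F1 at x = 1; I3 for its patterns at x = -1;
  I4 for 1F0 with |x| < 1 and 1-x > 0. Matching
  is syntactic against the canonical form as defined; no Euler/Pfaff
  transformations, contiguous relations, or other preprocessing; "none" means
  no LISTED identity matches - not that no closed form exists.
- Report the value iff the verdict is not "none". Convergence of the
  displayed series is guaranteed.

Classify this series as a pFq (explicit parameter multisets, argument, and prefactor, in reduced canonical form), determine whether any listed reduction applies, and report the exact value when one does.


Key step: t_0 being 11/3, the expanded ratio factors over Q; prefactor 11/3, roots give parameters.
Step ratio: r(k) = (1/3) * (k-6/11) / [(k+1)] - rational in k, leading ratio (1/3); with t_0 = 11/3, classification follows.

Prefactor 11/3, argument 1/3: 1F0 with upper {-6/11} over lower {-}. Verdict: the I4 binomial reduction fires (the 1F0 binomial series: exponent 6/11, x = 1/3). Its exact value is (11/3) * (2/3)^(6/11).


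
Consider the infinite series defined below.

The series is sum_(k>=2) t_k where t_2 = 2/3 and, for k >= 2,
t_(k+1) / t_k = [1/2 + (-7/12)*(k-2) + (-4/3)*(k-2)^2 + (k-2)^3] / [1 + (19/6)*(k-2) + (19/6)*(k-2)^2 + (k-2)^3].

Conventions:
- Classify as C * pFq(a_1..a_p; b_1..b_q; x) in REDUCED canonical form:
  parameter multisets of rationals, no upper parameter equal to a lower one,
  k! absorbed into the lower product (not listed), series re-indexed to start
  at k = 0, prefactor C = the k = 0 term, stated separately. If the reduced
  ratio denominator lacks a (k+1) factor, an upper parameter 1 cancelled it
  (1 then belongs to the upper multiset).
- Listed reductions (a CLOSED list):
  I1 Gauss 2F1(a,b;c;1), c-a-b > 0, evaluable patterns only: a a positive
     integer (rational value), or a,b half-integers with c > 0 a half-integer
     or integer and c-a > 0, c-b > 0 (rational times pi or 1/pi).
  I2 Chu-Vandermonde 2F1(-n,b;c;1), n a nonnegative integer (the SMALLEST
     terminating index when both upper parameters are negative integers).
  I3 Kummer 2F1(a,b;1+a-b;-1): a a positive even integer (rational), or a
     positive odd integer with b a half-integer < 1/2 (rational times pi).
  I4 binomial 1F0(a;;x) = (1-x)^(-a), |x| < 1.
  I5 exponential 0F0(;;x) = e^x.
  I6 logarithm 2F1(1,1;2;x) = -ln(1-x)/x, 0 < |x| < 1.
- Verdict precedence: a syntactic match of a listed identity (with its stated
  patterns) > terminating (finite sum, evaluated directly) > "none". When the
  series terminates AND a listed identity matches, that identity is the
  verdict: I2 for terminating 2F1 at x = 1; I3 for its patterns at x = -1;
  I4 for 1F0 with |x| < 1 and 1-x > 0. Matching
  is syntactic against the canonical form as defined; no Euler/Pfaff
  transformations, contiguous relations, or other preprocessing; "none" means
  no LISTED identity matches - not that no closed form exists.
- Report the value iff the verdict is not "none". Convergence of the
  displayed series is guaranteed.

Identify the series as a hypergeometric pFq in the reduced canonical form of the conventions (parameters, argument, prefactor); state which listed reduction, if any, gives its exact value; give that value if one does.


This is 2/3 * 2F1(-3/2, -1/2; 3/2; 1) in reduced canonical form. Verdict: this is Gauss (I1, half-integer pattern) (x = 1; upper {-3/2, -1/2} half-integers, c = 3/2 in the evaluable pattern). Hence: (5/16) * pi.

Key step: from the first term 2/3: factor the ratio over Q (C = 2/3, x = 1): negated roots = parameters.
Ratio: r(k) = 1 * (k-3/2) (k-1/2) / [(k+3/2) (k+1)] - rational in k, leading ratio 1; with t_0 = 2/3, classification follows.


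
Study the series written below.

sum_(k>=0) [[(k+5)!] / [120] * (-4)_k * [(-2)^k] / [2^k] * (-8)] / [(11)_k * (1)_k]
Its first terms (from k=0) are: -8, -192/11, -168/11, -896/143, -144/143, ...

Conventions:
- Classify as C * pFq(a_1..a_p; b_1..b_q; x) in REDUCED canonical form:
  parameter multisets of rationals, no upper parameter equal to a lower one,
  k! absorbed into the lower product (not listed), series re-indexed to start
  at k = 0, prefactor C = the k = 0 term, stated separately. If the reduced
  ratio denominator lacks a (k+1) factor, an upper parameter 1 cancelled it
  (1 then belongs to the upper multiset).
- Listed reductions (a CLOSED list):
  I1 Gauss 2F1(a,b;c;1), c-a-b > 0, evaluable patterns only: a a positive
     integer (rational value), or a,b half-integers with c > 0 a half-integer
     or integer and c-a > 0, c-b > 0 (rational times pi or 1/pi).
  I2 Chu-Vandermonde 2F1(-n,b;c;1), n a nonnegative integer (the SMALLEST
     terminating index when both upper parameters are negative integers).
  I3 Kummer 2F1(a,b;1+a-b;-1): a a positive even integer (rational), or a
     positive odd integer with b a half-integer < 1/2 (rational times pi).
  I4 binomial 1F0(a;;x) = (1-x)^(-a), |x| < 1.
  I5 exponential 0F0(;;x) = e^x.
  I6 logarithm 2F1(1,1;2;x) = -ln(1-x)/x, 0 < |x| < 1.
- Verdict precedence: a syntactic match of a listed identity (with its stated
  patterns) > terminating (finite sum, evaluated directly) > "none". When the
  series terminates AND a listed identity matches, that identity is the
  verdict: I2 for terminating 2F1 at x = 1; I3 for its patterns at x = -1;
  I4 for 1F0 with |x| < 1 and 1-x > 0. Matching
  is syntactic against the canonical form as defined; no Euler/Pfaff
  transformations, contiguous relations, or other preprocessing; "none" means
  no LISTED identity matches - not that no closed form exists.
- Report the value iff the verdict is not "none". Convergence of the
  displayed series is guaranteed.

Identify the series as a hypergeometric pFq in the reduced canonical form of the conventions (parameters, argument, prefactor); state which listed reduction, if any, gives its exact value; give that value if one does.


x = -1 here; the reduced form reads 2F1, upper {-4, 6}, lower {11}, C = -8. Verdict: this is Kummer (I3) (x = -1; c = 11 equals 1+a-b for upper {-4, 6}: listed pattern). Exact value: -48.

Key observation: from the first term -8: the two k-th powers (C = -8) combine into one argument.
Consecutive-term ratio: r(k) = (-1) * (k-4) (k+6) / [(k+11) (k+1)] ; factor over Q: parameters, x = (-1), and C = -8.


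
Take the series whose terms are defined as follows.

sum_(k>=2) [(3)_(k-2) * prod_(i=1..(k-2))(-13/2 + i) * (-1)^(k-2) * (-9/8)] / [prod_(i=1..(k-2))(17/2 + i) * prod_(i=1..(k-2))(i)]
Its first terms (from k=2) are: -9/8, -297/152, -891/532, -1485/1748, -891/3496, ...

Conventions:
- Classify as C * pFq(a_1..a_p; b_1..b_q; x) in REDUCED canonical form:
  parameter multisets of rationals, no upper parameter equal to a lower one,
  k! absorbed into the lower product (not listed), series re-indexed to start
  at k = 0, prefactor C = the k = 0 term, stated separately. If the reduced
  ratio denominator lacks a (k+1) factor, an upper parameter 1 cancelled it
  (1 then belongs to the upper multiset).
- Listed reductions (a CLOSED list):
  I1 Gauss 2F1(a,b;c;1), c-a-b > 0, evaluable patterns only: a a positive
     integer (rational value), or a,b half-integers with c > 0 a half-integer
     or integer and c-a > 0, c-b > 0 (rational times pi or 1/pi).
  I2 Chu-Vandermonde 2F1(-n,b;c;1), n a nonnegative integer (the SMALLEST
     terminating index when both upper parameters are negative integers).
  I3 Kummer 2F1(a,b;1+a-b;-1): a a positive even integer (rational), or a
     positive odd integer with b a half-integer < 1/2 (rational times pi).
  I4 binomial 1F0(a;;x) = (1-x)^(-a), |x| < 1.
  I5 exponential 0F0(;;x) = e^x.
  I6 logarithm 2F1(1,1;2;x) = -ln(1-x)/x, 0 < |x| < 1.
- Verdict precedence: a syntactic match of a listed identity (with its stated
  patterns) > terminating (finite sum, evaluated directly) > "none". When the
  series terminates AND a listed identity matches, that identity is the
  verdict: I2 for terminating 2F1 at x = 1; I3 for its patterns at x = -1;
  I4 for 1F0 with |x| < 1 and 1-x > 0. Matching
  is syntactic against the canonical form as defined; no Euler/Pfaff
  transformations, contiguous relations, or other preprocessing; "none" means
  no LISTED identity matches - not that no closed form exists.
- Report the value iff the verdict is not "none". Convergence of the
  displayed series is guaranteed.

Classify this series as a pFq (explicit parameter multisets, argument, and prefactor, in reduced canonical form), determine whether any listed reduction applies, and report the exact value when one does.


Reduced: x = -1, 2F1, upper = {-11/2, 3}, lower = {19/2}, C = -9/8. Verdict: Kummer's theorem (I3) applies (x = -1; c = 19/2 equals 1+a-b for upper {-11/2, 3}: listed pattern). Value: (-984555/524288) * pi.

First insight: t_0 = -9/8 here, and the running product (C = -9/8, x = -1) telescopes to a rising factorial.
Consecutive-term ratio: r(k) = (-1) * (k-11/2) (k+3) / [(k+19/2) (k+1)] - rational; roots negated = parameters, x = (-1), C = -9/8.


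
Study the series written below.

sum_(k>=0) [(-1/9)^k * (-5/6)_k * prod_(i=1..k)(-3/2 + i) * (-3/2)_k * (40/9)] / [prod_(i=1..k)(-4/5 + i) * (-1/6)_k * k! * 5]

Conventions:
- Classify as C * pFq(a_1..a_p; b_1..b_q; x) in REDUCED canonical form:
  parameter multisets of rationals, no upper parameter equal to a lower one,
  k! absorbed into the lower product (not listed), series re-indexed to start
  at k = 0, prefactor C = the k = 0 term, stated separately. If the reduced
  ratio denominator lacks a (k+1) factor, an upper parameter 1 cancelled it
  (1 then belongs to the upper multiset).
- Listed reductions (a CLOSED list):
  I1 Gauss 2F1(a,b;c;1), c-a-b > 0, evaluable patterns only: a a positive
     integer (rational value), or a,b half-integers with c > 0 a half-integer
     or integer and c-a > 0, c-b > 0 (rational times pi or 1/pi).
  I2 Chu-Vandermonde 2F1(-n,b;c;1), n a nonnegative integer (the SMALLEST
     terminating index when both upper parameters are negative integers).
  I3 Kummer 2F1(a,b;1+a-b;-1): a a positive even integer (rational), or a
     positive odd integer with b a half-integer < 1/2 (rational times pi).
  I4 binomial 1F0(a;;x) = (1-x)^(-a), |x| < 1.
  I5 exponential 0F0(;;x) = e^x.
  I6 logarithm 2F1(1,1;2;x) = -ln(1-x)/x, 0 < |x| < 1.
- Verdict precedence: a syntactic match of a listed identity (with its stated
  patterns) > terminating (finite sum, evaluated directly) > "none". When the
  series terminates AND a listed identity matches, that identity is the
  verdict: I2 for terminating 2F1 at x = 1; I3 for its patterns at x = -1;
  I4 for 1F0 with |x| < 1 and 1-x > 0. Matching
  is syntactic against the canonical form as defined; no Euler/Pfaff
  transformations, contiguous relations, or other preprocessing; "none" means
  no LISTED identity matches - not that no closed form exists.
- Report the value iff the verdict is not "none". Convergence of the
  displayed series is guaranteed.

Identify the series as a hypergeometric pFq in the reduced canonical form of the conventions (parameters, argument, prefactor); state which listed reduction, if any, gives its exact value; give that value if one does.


The tell: from the first term 8/9: the lower running product (prefactor 8/9) is a rising factorial.
Adjacent-term ratio: r(k) = (-1/9) * (k-3/2) (k-5/6) (k-1/2) / [(k-1/6) (k+1/5) (k+1)] ; factor over Q: parameters, x = (-1/9), and C = 8/9.

x = -1/9 here; the reduced form reads 3F2, upper {-3/2, -5/6, -1/2}, lower {-1/6, 1/5}, C = 8/9. Verdict: none - at argument -1/9 the multisets {-3/2, -5/6, -1/2} ; {-1/6, 1/5} match no listed identity.
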